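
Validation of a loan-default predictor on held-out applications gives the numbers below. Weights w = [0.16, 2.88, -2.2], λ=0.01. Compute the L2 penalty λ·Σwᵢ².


‖w‖₂² = (0.16)² + (2.88)² + (-2.2)²
     = 0.0256 + 8.2944 + 4.84
     = 13.16
λ·‖w‖₂² = 0.01·13.16 = 0.1316

0.1316


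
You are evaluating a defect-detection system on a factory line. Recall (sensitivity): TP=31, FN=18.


Recall = TP/(TP+FN)
= 31/(31+18)
= 31/49 = 63.27%

63.27%


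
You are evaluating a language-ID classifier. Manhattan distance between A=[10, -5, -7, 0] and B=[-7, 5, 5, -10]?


d = |10+ 7| + |-5-5| + |-7-5| + |0+ 10|
  = 17 + 10 + 12 + 10
  = 49

49


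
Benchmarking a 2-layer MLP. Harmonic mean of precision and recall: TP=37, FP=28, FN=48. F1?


Precision = 37/65 = 0.5692
Recall = 37/85 = 0.4353
F1 = 2·P·R/(P+R) = 2·TP/(2·TP+FP+FN) = 74/(74+28+48) = 74/150 = 0.4933

0.4933


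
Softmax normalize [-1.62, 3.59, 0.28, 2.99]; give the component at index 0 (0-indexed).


Exponentials: e^-1.62=0.1979, e^3.59=36.2341, e^0.28=1.3231, e^2.99=19.8857
Sum = 57.6408
Softmax = [0.0034, 0.6286, 0.023, 0.345]
p[0] = 0.1979/57.6408 = 0.0034

0.0034


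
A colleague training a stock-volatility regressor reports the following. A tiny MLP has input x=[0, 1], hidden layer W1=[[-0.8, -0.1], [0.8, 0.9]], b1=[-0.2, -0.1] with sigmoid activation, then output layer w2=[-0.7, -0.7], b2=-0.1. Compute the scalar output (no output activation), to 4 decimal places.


z1[0] = (-0.8)·(0) + (-0.1)·(1) - 0.2 = -0.3
z1[1] = (0.8)·(0) + (0.9)·(1) - 0.1 = 0.8
h = sigmoid(z1) = [0.4256, 0.69]
output = (-0.7)·(0.4256) + (-0.7)·(0.69) - 0.1 = -0.8809

-0.8809


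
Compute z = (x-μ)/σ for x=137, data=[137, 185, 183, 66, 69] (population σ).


μ = 128, σ = 52.3068
z = (137 - 128)/52.3068 = 0.1721

0.1721


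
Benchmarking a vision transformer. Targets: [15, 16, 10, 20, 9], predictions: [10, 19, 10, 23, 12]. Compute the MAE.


Absolute errors: |15-10|=5, |16-19|=3, |10-10|=0, |20-23|=3, |9-12|=3
Sum = 14
MAE = 14/5 = 14/5

14/5


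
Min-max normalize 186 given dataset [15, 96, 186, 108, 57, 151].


min=15, max=186
(186-15)/(186-15) = 171/171 = 1.0

1.0


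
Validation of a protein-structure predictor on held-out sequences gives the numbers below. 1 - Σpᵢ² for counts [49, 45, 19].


Probabilities: [49/113, 45/113, 19/113] ≈ [0.4336, 0.3982, 0.1681]
Σpᵢ² = (2401 + 2025 + 361)/113² = 4787/12769
Gini = 1 - Σpᵢ² = 1 - 4787/12769 = 0.6251

0.6251


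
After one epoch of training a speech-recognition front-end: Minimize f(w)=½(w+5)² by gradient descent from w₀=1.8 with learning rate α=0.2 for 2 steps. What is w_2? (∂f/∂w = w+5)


step 1: grad = 1.8+5 = 6.8; w = 1.8 - 0.2·(6.8) = 0.44
step 2: grad = 0.44+5 = 5.44; w = 0.44 - 0.2·(5.44) = -0.648

-0.648


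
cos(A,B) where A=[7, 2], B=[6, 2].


A·B = 7·6 + 2·2 = 46
‖A‖ = √53 = 7.2801, ‖B‖ = √40 = 6.3246
cos = 46/(√53·√40) = 46/√2120 = 0.9991

0.9991


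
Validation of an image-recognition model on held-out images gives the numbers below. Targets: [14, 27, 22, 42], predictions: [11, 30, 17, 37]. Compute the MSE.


Squared errors: (14-11)²=9, (27-30)²=9, (22-17)²=25, (42-37)²=25
Sum = 68
MSE = 68/4 = 17

17


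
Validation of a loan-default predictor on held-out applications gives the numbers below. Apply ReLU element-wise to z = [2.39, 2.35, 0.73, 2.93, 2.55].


ReLU(2.39) = max(0, 2.39) = 2.39
ReLU(2.35) = max(0, 2.35) = 2.35
ReLU(0.73) = max(0, 0.73) = 0.73
ReLU(2.93) = max(0, 2.93) = 2.93
ReLU(2.55) = max(0, 2.55) = 2.55
result = [2.39, 2.35, 0.73, 2.93, 2.55]

[2.39, 2.35, 0.73, 2.93, 2.55]


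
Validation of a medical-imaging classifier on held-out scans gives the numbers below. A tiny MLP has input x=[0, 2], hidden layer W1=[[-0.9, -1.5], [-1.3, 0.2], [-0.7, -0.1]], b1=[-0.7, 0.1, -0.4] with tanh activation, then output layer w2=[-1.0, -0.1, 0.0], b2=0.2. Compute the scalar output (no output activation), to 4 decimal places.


z1[0] = (-0.9)·(0) + (-1.5)·(2) - 0.7 = -3.7
z1[1] = (-1.3)·(0) + (0.2)·(2) + 0.1 = 0.5
z1[2] = (-0.7)·(0) + (-0.1)·(2) - 0.4 = -0.6
h = tanh(z1) = [-0.9988, 0.4621, -0.537]
output = (-1.0)·(-0.9988) + (-0.1)·(0.4621) + (0.0)·(-0.537) + 0.2 = 1.1526

1.1526


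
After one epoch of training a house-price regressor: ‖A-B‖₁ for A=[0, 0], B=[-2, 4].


d = |0+ 2| + |0-4|
  = 2 + 4
  = 6

6


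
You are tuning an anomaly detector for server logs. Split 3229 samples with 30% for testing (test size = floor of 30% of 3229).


Test = ⌊3229·30/100⌋ = 968
Train = 3229 - 968 = 2261

Train: 2261, Test: 968


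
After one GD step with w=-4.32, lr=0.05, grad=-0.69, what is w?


w_new = w - α·∇
= -4.32 - 0.05·-0.69
= -4.32 + 0.0345
= -4.2855

-4.2855


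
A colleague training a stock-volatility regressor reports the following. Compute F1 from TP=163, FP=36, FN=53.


Precision = 163/199 = 0.8191
Recall = 163/216 = 0.7546
F1 = 2·P·R/(P+R) = 2·TP/(2·TP+FP+FN) = 326/(326+36+53) = 326/415 = 0.7855

0.7855


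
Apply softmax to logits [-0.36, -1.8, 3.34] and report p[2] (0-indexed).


Exponentials: e^-0.36=0.6977, e^-1.8=0.1653, e^3.34=28.2191
Sum = 29.0821
Softmax = [0.024, 0.0057, 0.9703]
p[2] = 28.2191/29.0821 = 0.9703

0.9703


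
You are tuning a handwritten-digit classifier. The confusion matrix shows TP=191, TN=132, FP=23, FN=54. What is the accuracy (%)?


Accuracy = (TP+TN)/(TP+TN+FP+FN)
= (191+132)/(400)
= 323/400 = 80.75%

80.75%


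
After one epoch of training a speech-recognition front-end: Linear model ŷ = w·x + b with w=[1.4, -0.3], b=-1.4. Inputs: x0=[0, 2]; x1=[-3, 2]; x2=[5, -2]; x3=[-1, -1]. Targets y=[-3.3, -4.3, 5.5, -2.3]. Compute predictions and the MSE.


ŷ0 = (1.4)·(0) + (-0.3)·(2) - 1.4 = -2.0
ŷ1 = (1.4)·(-3) + (-0.3)·(2) - 1.4 = -6.2
ŷ2 = (1.4)·(5) + (-0.3)·(-2) - 1.4 = 6.2
ŷ3 = (1.4)·(-1) + (-0.3)·(-1) - 1.4 = -2.5
errors² = [1.69, 3.61, 0.49, 0.04]
MSE = 5.8300/4 = 1.4575

1.4575


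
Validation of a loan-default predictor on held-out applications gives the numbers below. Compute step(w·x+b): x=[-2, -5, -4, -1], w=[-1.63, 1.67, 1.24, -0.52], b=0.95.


z = (-2)·(-1.63) + (-5)·(1.67) + (-4)·(1.24) + (-1)·(-0.52) + 0.95
  = -8.58
step(z) = 0 (z<0)

0


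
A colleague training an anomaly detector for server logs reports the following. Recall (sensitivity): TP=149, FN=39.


Recall = TP/(TP+FN)
= 149/(149+39)
= 149/188 = 79.26%

79.26%


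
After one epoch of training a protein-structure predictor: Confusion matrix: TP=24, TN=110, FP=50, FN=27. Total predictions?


Total = TP + TN + FP + FN
= 24 + 110 + 50 + 27
= 211
(Predicted positive: 74, predicted negative: 137)

211


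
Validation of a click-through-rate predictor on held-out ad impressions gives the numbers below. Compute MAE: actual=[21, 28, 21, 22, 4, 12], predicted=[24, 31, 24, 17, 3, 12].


Absolute errors: |21-24|=3, |28-31|=3, |21-24|=3, |22-17|=5, |4-3|=1, |12-12|=0
Sum = 15
MAE = 15/6 = 5/2

5/2


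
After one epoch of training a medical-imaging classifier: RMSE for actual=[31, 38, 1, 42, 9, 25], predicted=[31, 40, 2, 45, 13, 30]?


MSE = 55/6 = 9.1667
RMSE = √(55/6) = 3.0277

3.0277


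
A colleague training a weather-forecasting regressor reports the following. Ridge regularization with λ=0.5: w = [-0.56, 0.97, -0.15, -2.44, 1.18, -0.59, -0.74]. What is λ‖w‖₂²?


‖w‖₂² = (-0.56)² + (0.97)² + (-0.15)² + (-2.44)² + (1.18)² + (-0.59)² + (-0.74)²
     = 0.3136 + 0.9409 + 0.0225 + 5.9536 + 1.3924 + 0.3481 + 0.5476
     = 9.5187
λ·‖w‖₂² = 0.5·9.5187 = 4.75935

4.75935


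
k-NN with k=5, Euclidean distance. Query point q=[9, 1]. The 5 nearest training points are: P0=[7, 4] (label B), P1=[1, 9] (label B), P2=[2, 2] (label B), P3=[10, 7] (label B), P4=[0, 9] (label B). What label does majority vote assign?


d(q,P0) = 3.6056  (label B)
d(q,P1) = 11.3137  (label B)
d(q,P2) = 7.0711  (label B)
d(q,P3) = 6.0828  (label B)
d(q,P4) = 12.0416  (label B)
Votes: A=0, B=5
Majority → B

B


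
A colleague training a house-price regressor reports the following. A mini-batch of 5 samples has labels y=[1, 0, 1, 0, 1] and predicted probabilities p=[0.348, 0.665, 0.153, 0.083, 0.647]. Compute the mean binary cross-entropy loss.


L[0] = -ln(0.348) = 1.0556
L[1] = -ln(1-0.665) = -ln(0.335) = 1.0936
L[2] = -ln(0.153) = 1.8773
L[3] = -ln(1-0.083) = -ln(0.917) = 0.0866
L[4] = -ln(0.647) = 0.4354
mean = (1.0556 + 1.0936 + 1.8773 + 0.0866 + 0.4354)/5 = 0.9097

0.9097


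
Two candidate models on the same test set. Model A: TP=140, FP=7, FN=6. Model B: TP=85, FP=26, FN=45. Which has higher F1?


Model A: P=140/147=0.9524, R=140/146=0.9589, F1=2PR/(P+R)=2TP/(2TP+FP+FN)=280/293=0.9556
Model B: P=85/111=0.7658, R=85/130=0.6538, F1=2PR/(P+R)=2TP/(2TP+FP+FN)=170/241=0.7054
0.9556 > 0.7054 → Model A

Model A


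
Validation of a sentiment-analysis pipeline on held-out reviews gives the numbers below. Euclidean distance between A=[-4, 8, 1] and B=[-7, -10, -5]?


d = √((-4+ 7)² + (8+ 10)² + (1+ 5)²)
  = √(9 + 324 + 36)
  = √369 = 19.2094

19.2094


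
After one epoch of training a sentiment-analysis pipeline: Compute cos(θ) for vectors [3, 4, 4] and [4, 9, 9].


A·B = 3·4 + 4·9 + 4·9 = 84
‖A‖ = √41 = 6.4031, ‖B‖ = √178 = 13.3417
cos = 84/(√41·√178) = 84/√7298 = 0.9833

0.9833


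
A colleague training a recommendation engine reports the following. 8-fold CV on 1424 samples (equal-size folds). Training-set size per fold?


Fold size = 1424/8 = 178
Training per fold = 1424 - 178 = 1246

1246


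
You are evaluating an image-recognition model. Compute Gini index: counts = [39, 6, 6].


Probabilities: [39/51, 6/51, 6/51] ≈ [0.7647, 0.1176, 0.1176]
Σpᵢ² = (1521 + 36 + 36)/51² = 1593/2601
Gini = 1 - Σpᵢ² = 1 - 1593/2601 = 0.3875

0.3875


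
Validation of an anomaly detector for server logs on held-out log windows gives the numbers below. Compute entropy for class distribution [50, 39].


Probabilities: [50/89, 39/89] ≈ [0.5618, 0.4382]
H = -((50/89)·log₂(50/89) + (39/89)·log₂(39/89))
  = 0.989 bits

0.989 bits


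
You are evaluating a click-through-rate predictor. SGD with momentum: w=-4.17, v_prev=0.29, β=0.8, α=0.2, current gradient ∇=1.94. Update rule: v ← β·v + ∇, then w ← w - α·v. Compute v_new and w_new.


v_new = 0.8·0.29 + 1.94 = 0.232 + 1.94 = 2.172
w_new = -4.17 - 0.2·2.172 = -4.17 - 0.4344 = -4.6044

v_new=2.172, w_new=-4.6044


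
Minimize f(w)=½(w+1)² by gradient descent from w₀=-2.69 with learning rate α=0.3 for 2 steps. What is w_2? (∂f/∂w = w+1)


step 1: grad = -2.69+1 = -1.69; w = -2.69 - 0.3·(-1.69) = -2.183
step 2: grad = -2.183+1 = -1.183; w = -2.183 - 0.3·(-1.183) = -1.8281

-1.8281


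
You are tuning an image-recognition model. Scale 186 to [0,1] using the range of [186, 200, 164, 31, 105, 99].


min=31, max=200
(186-31)/(200-31) = 155/169 = 0.9172

0.9172


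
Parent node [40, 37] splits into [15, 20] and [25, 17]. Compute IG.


Parent = [40, 37], H_parent = 0.9989
H_left = 0.9852 (n=35), H_right = 0.9737 (n=42)
H_children = (35/77)·0.9852 + (42/77)·0.9737 = 0.9789
IG = 0.9989 - 0.9789 = 0.02

0.02


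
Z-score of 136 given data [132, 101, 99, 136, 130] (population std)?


μ = 119.6, σ = 16.132
z = (136 - 119.6)/16.132 = 1.0166

1.0166


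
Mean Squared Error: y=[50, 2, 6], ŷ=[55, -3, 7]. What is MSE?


Squared errors: (50-55)²=25, (2+ 3)²=25, (6-7)²=1
Sum = 51
MSE = 51/3 = 17

17


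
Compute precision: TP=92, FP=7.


Precision = TP/(TP+FP)
= 92/(92+7)
= 92/99 = 92.93%

92.93%


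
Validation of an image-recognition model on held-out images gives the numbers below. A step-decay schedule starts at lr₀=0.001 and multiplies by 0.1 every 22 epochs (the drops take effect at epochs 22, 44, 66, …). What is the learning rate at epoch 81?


n_drops = ⌊81/22⌋ = 3
lr = 0.001·0.1^3 = 0.001·0.001 = 0.000001

0.000001


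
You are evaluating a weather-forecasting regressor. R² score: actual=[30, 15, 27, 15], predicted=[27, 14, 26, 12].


ȳ = 21.75
SS_res = Σ(y-ŷ)² = 20
SS_tot = Σ(y-ȳ)² = 186.75
R² = 1 - SS_res/SS_tot = 1 - 0.1071 = 0.8929

0.8929


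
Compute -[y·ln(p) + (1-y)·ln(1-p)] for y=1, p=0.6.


BCE = -[y·ln(p) + (1-y)·ln(1-p)]
= -1·ln(0.6) - 0
= -ln(0.6) = 0.5108

0.5108


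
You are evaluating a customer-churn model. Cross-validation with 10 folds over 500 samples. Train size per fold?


Fold size = 500/10 = 50
Training per fold = 500 - 50 = 450

450


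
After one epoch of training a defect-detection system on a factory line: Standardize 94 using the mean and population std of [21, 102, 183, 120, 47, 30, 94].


μ = 85.2857, σ = 53.1352
z = (94 - 85.2857)/53.1352 = 0.164

0.164


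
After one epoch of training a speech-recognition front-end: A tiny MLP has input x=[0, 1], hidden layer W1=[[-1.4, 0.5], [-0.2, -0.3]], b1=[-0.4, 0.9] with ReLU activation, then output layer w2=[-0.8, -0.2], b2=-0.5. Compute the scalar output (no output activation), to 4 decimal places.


z1[0] = (-1.4)·(0) + (0.5)·(1) - 0.4 = 0.1
z1[1] = (-0.2)·(0) + (-0.3)·(1) + 0.9 = 0.6
h = ReLU(z1) = [0.1, 0.6]
output = (-0.8)·(0.1) + (-0.2)·(0.6) - 0.5 = -0.7

-0.7


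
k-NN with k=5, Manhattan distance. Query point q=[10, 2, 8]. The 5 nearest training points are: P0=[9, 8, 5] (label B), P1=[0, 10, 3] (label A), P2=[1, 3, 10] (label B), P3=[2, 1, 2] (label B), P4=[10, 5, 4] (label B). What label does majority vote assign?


d(q,P0) = 10  (label B)
d(q,P1) = 23  (label A)
d(q,P2) = 12  (label B)
d(q,P3) = 15  (label B)
d(q,P4) = 7  (label B)
Votes: A=1, B=4
Majority → B

B


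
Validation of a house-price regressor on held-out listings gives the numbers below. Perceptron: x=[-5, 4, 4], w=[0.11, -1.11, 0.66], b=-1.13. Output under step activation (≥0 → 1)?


z = (-5)·(0.11) + (4)·(-1.11) + (4)·(0.66) - 1.13
  = -3.48
step(z) = 0 (z<0)

0


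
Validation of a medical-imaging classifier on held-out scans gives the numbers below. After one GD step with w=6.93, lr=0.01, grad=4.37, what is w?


w_new = w - α·∇
= 6.93 - 0.01·4.37
= 6.93 - 0.0437
= 6.8863

6.8863


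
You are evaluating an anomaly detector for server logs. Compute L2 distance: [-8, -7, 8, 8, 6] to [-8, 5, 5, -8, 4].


d = √((-8+ 8)² + (-7-5)² + (8-5)² + (8+ 8)² + (6-4)²)
  = √(0 + 144 + 9 + 256 + 4)
  = √413 = 20.3224

20.3224


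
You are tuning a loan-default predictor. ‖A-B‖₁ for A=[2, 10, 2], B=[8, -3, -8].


d = |2-8| + |10+ 3| + |2+ 8|
  = 6 + 13 + 10
  = 29

29


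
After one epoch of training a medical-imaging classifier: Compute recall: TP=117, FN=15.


Recall = TP/(TP+FN)
= 117/(117+15)
= 117/132 = 88.64%

88.64%


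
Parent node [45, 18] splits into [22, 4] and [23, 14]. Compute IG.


Parent = [45, 18], H_parent = 0.8631
H_left = 0.6194 (n=26), H_right = 0.9569 (n=37)
H_children = (26/63)·0.6194 + (37/63)·0.9569 = 0.8176
IG = 0.8631 - 0.8176 = 0.0455

0.0455


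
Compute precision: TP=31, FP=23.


Precision = TP/(TP+FP)
= 31/(31+23)
= 31/54 = 57.41%

57.41%


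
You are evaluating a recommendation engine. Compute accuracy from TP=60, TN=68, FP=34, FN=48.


Accuracy = (TP+TN)/(TP+TN+FP+FN)
= (60+68)/(210)
= 128/210 = 60.95%

60.95%


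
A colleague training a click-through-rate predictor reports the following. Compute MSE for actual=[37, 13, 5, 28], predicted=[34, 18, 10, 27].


Squared errors: (37-34)²=9, (13-18)²=25, (5-10)²=25, (28-27)²=1
Sum = 60
MSE = 60/4 = 15

15


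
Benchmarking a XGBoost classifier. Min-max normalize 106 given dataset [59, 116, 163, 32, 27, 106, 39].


min=27, max=163
(106-27)/(163-27) = 79/136 = 0.5809

0.5809


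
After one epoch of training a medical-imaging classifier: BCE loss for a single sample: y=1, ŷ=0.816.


BCE = -[y·ln(p) + (1-y)·ln(1-p)]
= -1·ln(0.816) - 0
= -ln(0.816) = 0.2033

0.2033


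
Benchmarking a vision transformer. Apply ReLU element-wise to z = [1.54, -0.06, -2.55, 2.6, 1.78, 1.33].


ReLU(1.54) = max(0, 1.54) = 1.54
ReLU(-0.06) = max(0, -0.06) = 0.0
ReLU(-2.55) = max(0, -2.55) = 0.0
ReLU(2.6) = max(0, 2.6) = 2.6
ReLU(1.78) = max(0, 1.78) = 1.78
ReLU(1.33) = max(0, 1.33) = 1.33
result = [1.54, 0.0, 0.0, 2.6, 1.78, 1.33]

[1.54, 0.0, 0.0, 2.6, 1.78, 1.33]


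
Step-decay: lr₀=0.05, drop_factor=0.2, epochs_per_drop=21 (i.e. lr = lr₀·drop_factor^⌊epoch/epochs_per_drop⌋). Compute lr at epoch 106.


n_drops = ⌊106/21⌋ = 5
lr = 0.05·0.2^5 = 0.05·0.00032 = 0.000016

0.000016


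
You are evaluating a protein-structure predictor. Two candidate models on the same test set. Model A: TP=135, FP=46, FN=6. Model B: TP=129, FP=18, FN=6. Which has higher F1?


Model A: P=135/181=0.7459, R=135/141=0.9574, F1=2PR/(P+R)=2TP/(2TP+FP+FN)=270/322=0.8385
Model B: P=129/147=0.8776, R=129/135=0.9556, F1=2PR/(P+R)=2TP/(2TP+FP+FN)=258/282=0.9149
0.8385 < 0.9149 → Model B

Model B


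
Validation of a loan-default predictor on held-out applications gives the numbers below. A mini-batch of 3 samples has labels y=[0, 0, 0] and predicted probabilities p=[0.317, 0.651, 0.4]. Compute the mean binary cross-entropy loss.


L[0] = -ln(1-0.317) = -ln(0.683) = 0.3813
L[1] = -ln(1-0.651) = -ln(0.349) = 1.0527
L[2] = -ln(1-0.4) = -ln(0.6) = 0.5108
mean = (0.3813 + 1.0527 + 0.5108)/3 = 0.6483

0.6483


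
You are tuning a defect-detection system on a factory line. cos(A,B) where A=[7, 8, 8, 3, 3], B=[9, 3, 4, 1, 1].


A·B = 7·9 + 8·3 + 8·4 + 3·1 + 3·1 = 125
‖A‖ = √195 = 13.9642, ‖B‖ = √108 = 10.3923
cos = 125/(√195·√108) = 125/√21060 = 0.8614

0.8614


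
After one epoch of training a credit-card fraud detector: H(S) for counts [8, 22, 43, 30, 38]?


Probabilities: [8/141, 22/141, 43/141, 30/141, 38/141] ≈ [0.0567, 0.156, 0.305, 0.2128, 0.2695]
H = -((8/141)·log₂(8/141) + (22/141)·log₂(22/141) + (43/141)·log₂(43/141) + (30/141)·log₂(30/141) + (38/141)·log₂(38/141))
  = 2.1604 bits

2.1604 bits


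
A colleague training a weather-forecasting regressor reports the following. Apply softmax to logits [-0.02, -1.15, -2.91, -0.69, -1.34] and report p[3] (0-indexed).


Exponentials: e^-0.02=0.9802, e^-1.15=0.3166, e^-2.91=0.0545, e^-0.69=0.5016, e^-1.34=0.2618
Sum = 2.1147
Softmax = [0.4635, 0.1497, 0.0258, 0.2372, 0.1238]
p[3] = 0.5016/2.1147 = 0.2372

0.2372


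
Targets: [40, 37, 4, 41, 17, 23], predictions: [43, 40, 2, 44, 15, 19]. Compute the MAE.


Absolute errors: |40-43|=3, |37-40|=3, |4-2|=2, |41-44|=3, |17-15|=2, |23-19|=4
Sum = 17
MAE = 17/6 = 17/6

17/6


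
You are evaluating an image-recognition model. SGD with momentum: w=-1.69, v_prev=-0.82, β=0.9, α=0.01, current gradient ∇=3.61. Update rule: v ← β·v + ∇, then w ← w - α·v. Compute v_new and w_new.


v_new = 0.9·-0.82 + 3.61 = -0.738 + 3.61 = 2.872
w_new = -1.69 - 0.01·2.872 = -1.69 - 0.02872 = -1.71872

v_new=2.872, w_new=-1.71872


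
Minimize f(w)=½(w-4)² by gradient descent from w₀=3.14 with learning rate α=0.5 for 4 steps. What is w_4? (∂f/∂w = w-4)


step 1: grad = 3.14-4 = -0.86; w = 3.14 - 0.5·(-0.86) = 3.57
step 2: grad = 3.57-4 = -0.43; w = 3.57 - 0.5·(-0.43) = 3.785
step 3: grad = 3.785-4 = -0.215; w = 3.785 - 0.5·(-0.215) = 3.8925
step 4: grad = 3.8925-4 = -0.1075; w = 3.8925 - 0.5·(-0.1075) = 3.94625

3.94625


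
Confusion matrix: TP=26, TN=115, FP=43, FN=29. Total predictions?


Total = TP + TN + FP + FN
= 26 + 115 + 43 + 29
= 213
(Predicted positive: 69, predicted negative: 144)

213


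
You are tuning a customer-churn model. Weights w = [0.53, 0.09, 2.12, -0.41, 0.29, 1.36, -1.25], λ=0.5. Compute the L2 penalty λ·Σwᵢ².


‖w‖₂² = (0.53)² + (0.09)² + (2.12)² + (-0.41)² + (0.29)² + (1.36)² + (-1.25)²
     = 0.2809 + 0.0081 + 4.4944 + 0.1681 + 0.0841 + 1.8496 + 1.5625
     = 8.4477
λ·‖w‖₂² = 0.5·8.4477 = 4.22385

4.22385


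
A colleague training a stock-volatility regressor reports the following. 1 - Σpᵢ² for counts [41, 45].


Probabilities: [41/86, 45/86] ≈ [0.4767, 0.5233]
Σpᵢ² = (1681 + 2025)/86² = 3706/7396
Gini = 1 - Σpᵢ² = 1 - 3706/7396 = 0.4989

0.4989


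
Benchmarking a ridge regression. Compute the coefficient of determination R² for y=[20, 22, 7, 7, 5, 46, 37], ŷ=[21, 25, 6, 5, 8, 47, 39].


ȳ = 20.5714
SS_res = Σ(y-ŷ)² = 29
SS_tot = Σ(y-ȳ)² = 1529.71
R² = 1 - SS_res/SS_tot = 1 - 0.019 = 0.981

0.981


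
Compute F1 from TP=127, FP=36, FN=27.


Precision = 127/163 = 0.7791
Recall = 127/154 = 0.8247
F1 = 2·P·R/(P+R) = 2·TP/(2·TP+FP+FN) = 254/(254+36+27) = 254/317 = 0.8013

0.8013


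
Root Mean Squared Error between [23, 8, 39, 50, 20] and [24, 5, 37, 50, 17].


MSE = 23/5 = 4.6
RMSE = √(23/5) = 2.1448

2.1448


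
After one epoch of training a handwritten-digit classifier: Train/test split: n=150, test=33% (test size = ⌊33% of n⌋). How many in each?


Test = ⌊150·33/100⌋ = 49
Train = 150 - 49 = 101

Train: 101, Test: 49


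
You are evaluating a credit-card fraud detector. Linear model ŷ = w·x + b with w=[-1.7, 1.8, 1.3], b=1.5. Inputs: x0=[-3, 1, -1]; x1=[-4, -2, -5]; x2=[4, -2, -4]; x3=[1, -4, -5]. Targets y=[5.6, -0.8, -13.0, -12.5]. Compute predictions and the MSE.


ŷ0 = (-1.7)·(-3) + (1.8)·(1) + (1.3)·(-1) + 1.5 = 7.1
ŷ1 = (-1.7)·(-4) + (1.8)·(-2) + (1.3)·(-5) + 1.5 = -1.8
ŷ2 = (-1.7)·(4) + (1.8)·(-2) + (1.3)·(-4) + 1.5 = -14.1
ŷ3 = (-1.7)·(1) + (1.8)·(-4) + (1.3)·(-5) + 1.5 = -13.9
errors² = [2.25, 1.0, 1.21, 1.96]
MSE = 6.4200/4 = 1.605

1.605


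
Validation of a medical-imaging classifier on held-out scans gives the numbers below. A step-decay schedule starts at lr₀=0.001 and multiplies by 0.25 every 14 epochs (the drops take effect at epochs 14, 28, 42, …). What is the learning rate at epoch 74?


n_drops = ⌊74/14⌋ = 5
lr = 0.001·0.25^5 = 0.001·0.0009765625 = 0.0000009765625

0.0000009765625


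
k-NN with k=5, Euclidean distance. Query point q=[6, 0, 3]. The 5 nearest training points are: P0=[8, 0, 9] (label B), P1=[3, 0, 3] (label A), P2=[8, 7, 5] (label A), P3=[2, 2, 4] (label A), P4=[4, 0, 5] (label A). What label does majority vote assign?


d(q,P0) = 6.3246  (label B)
d(q,P1) = 3.0  (label A)
d(q,P2) = 7.5498  (label A)
d(q,P3) = 4.5826  (label A)
d(q,P4) = 2.8284  (label A)
Votes: A=4, B=1
Majority → A

A


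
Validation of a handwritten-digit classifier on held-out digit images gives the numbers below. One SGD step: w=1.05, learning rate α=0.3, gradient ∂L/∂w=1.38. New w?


w_new = w - α·∇
= 1.05 - 0.3·1.38
= 1.05 - 0.414
= 0.636

0.636


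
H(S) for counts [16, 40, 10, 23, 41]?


Probabilities: [16/130, 40/130, 10/130, 23/130, 41/130] ≈ [0.1231, 0.3077, 0.0769, 0.1769, 0.3154]
H = -((16/130)·log₂(16/130) + (40/130)·log₂(40/130) + (10/130)·log₂(10/130) + (23/130)·log₂(23/130) + (41/130)·log₂(41/130))
  = 2.147 bits

2.147 bits


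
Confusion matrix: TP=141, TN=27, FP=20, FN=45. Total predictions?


Total = TP + TN + FP + FN
= 141 + 27 + 20 + 45
= 233
(Predicted positive: 161, predicted negative: 72)

233


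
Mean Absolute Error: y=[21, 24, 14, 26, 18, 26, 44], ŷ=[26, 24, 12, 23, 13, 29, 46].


Absolute errors: |21-26|=5, |24-24|=0, |14-12|=2, |26-23|=3, |18-13|=5, |26-29|=3, |44-46|=2
Sum = 20
MAE = 20/7 = 20/7

20/7


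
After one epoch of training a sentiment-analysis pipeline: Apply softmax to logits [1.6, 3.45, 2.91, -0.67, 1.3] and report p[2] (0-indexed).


Exponentials: e^1.6=4.953, e^3.45=31.5004, e^2.91=18.3568, e^-0.67=0.5117, e^1.3=3.6693
Sum = 58.9912
Softmax = [0.084, 0.534, 0.3112, 0.0087, 0.0622]
p[2] = 18.3568/58.9912 = 0.3112

0.3112


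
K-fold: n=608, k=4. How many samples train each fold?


Fold size = 608/4 = 152
Training per fold = 608 - 152 = 456

456


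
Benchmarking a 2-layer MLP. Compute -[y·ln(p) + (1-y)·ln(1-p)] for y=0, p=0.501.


BCE = -[y·ln(p) + (1-y)·ln(1-p)]
= -0 - 1·ln(1-0.501)
= -ln(0.499) = 0.6951

0.6951


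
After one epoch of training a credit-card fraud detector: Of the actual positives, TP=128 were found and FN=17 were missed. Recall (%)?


Recall = TP/(TP+FN)
= 128/(128+17)
= 128/145 = 88.28%

88.28%


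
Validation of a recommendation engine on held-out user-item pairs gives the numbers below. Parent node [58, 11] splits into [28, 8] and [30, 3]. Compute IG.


Parent = [58, 11], H_parent = 0.6329
H_left = 0.7642 (n=36), H_right = 0.4395 (n=33)
H_children = (36/69)·0.7642 + (33/69)·0.4395 = 0.6089
IG = 0.6329 - 0.6089 = 0.024

0.024


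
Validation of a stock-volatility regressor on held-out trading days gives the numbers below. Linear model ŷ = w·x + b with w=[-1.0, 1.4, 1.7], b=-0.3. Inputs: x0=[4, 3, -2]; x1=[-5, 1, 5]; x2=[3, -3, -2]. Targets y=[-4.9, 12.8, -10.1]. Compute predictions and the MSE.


ŷ0 = (-1.0)·(4) + (1.4)·(3) + (1.7)·(-2) - 0.3 = -3.5
ŷ1 = (-1.0)·(-5) + (1.4)·(1) + (1.7)·(5) - 0.3 = 14.6
ŷ2 = (-1.0)·(3) + (1.4)·(-3) + (1.7)·(-2) - 0.3 = -10.9
errors² = [1.96, 3.24, 0.64]
MSE = 5.8400/3 = 1.9467

1.9467


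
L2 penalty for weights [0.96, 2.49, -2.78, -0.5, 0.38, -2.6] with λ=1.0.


‖w‖₂² = (0.96)² + (2.49)² + (-2.78)² + (-0.5)² + (0.38)² + (-2.6)²
     = 0.9216 + 6.2001 + 7.7284 + 0.25 + 0.1444 + 6.76
     = 22.0045
λ·‖w‖₂² = 1.0·22.0045 = 22.0045

22.0045


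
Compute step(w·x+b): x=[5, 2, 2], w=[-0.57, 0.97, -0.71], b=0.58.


z = (5)·(-0.57) + (2)·(0.97) + (2)·(-0.71) + 0.58
  = -1.75
step(z) = 0 (z<0)

0


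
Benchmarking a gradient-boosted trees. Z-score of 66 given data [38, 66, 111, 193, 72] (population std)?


μ = 96, σ = 53.8033
z = (66 - 96)/53.8033 = -0.5576

-0.5576


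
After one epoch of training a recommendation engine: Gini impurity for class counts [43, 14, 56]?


Probabilities: [43/113, 14/113, 56/113] ≈ [0.3805, 0.1239, 0.4956]
Σpᵢ² = (1849 + 196 + 3136)/113² = 5181/12769
Gini = 1 - Σpᵢ² = 1 - 5181/12769 = 0.5943

0.5943


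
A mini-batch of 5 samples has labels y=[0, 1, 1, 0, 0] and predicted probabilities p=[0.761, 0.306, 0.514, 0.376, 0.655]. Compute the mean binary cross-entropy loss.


L[0] = -ln(1-0.761) = -ln(0.239) = 1.4313
L[1] = -ln(0.306) = 1.1842
L[2] = -ln(0.514) = 0.6655
L[3] = -ln(1-0.376) = -ln(0.624) = 0.4716
L[4] = -ln(1-0.655) = -ln(0.345) = 1.0642
mean = (1.4313 + 1.1842 + 0.6655 + 0.4716 + 1.0642)/5 = 0.9634

0.9634


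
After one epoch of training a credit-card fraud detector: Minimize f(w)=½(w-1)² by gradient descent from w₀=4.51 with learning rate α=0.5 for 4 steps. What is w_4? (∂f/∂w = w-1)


step 1: grad = 4.51-1 = 3.51; w = 4.51 - 0.5·(3.51) = 2.755
step 2: grad = 2.755-1 = 1.755; w = 2.755 - 0.5·(1.755) = 1.8775
step 3: grad = 1.8775-1 = 0.8775; w = 1.8775 - 0.5·(0.8775) = 1.43875
step 4: grad = 1.43875-1 = 0.43875; w = 1.43875 - 0.5·(0.43875) = 1.219375

1.219375


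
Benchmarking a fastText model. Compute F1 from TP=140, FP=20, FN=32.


Precision = 140/160 = 0.875
Recall = 140/172 = 0.814
F1 = 2·P·R/(P+R) = 2·TP/(2·TP+FP+FN) = 280/(280+20+32) = 280/332 = 0.8434

0.8434


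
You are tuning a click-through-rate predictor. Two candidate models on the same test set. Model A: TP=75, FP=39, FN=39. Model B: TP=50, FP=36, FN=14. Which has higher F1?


Model A: P=75/114=0.6579, R=75/114=0.6579, F1=2PR/(P+R)=2TP/(2TP+FP+FN)=150/228=0.6579
Model B: P=50/86=0.5814, R=50/64=0.7812, F1=2PR/(P+R)=2TP/(2TP+FP+FN)=100/150=0.6667
0.6579 < 0.6667 → Model B

Model B


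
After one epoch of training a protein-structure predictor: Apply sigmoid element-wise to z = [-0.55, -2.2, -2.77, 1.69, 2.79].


σ(-0.55) = 1/(1+e^0.55) = 0.3659
σ(-2.2) = 1/(1+e^2.2) = 0.0998
σ(-2.77) = 1/(1+e^2.77) = 0.059
σ(1.69) = 1/(1+e^-1.69) = 0.8442
σ(2.79) = 1/(1+e^-2.79) = 0.9421
result = [0.3659, 0.0998, 0.059, 0.8442, 0.9421]

[0.3659, 0.0998, 0.059, 0.8442, 0.9421]


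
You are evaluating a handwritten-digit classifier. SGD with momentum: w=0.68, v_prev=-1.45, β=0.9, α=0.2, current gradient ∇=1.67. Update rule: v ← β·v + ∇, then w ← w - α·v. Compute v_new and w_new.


v_new = 0.9·-1.45 + 1.67 = -1.305 + 1.67 = 0.365
w_new = 0.68 - 0.2·0.365 = 0.68 - 0.073 = 0.607

v_new=0.365, w_new=0.607


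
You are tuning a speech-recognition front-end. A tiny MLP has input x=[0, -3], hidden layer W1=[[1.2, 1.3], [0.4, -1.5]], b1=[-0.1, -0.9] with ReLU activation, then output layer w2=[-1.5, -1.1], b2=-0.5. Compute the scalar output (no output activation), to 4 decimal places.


z1[0] = (1.2)·(0) + (1.3)·(-3) - 0.1 = -4.0
z1[1] = (0.4)·(0) + (-1.5)·(-3) - 0.9 = 3.6
h = ReLU(z1) = [0.0, 3.6]
output = (-1.5)·(0.0) + (-1.1)·(3.6) - 0.5 = -4.46

-4.46


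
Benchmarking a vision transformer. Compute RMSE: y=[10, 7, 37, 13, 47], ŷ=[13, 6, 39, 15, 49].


MSE = 22/5 = 4.4
RMSE = √(22/5) = 2.0976

2.0976


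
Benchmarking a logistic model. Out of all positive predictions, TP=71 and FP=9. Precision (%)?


Precision = TP/(TP+FP)
= 71/(71+9)
= 71/80 = 88.75%

88.75%


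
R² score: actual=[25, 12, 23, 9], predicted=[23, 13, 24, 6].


ȳ = 17.25
SS_res = Σ(y-ŷ)² = 15
SS_tot = Σ(y-ȳ)² = 188.75
R² = 1 - SS_res/SS_tot = 1 - 0.0795 = 0.9205

0.9205


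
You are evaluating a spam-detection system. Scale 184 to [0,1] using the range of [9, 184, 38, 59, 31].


min=9, max=184
(184-9)/(184-9) = 175/175 = 1.0

1.0


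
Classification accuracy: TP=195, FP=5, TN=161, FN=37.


Accuracy = (TP+TN)/(TP+TN+FP+FN)
= (195+161)/(398)
= 356/398 = 89.45%

89.45%


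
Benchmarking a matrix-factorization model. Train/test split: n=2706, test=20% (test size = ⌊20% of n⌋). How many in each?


Test = ⌊2706·20/100⌋ = 541
Train = 2706 - 541 = 2165

Train: 2165, Test: 541


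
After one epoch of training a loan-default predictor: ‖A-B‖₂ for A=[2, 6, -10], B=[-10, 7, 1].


d = √((2+ 10)² + (6-7)² + (-10-1)²)
  = √(144 + 1 + 121)
  = √266 = 16.3095

16.3095


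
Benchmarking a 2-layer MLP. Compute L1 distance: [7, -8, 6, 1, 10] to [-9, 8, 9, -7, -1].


d = |7+ 9| + |-8-8| + |6-9| + |1+ 7| + |10+ 1|
  = 16 + 16 + 3 + 8 + 11
  = 54

54


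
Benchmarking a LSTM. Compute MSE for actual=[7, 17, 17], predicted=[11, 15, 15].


Squared errors: (7-11)²=16, (17-15)²=4, (17-15)²=4
Sum = 24
MSE = 24/3 = 8

8


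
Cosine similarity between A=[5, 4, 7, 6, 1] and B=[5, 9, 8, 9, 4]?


A·B = 5·5 + 4·9 + 7·8 + 6·9 + 1·4 = 175
‖A‖ = √127 = 11.2694, ‖B‖ = √267 = 16.3401
cos = 175/(√127·√267) = 175/√33909 = 0.9503

0.9503


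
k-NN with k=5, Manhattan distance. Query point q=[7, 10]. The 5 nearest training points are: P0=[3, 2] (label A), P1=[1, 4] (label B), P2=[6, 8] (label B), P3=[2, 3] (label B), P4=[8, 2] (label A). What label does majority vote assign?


d(q,P0) = 12  (label A)
d(q,P1) = 12  (label B)
d(q,P2) = 3  (label B)
d(q,P3) = 12  (label B)
d(q,P4) = 9  (label A)
Votes: A=2, B=3
Majority → B

B


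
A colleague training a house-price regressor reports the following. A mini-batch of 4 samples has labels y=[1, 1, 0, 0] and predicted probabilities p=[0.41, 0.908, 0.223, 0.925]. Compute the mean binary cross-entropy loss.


L[0] = -ln(0.41) = 0.8916
L[1] = -ln(0.908) = 0.0965
L[2] = -ln(1-0.223) = -ln(0.777) = 0.2523
L[3] = -ln(1-0.925) = -ln(0.075) = 2.5903
mean = (0.8916 + 0.0965 + 0.2523 + 2.5903)/4 = 0.9577

0.9577


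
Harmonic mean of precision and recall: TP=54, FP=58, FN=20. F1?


Precision = 54/112 = 0.4821
Recall = 54/74 = 0.7297
F1 = 2·P·R/(P+R) = 2·TP/(2·TP+FP+FN) = 108/(108+58+20) = 108/186 = 0.5806

0.5806


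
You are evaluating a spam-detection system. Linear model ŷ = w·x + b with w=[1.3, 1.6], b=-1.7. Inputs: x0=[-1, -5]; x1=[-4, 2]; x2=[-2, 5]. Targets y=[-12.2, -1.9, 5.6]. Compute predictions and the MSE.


ŷ0 = (1.3)·(-1) + (1.6)·(-5) - 1.7 = -11.0
ŷ1 = (1.3)·(-4) + (1.6)·(2) - 1.7 = -3.7
ŷ2 = (1.3)·(-2) + (1.6)·(5) - 1.7 = 3.7
errors² = [1.44, 3.24, 3.61]
MSE = 8.2900/3 = 2.7633

2.7633


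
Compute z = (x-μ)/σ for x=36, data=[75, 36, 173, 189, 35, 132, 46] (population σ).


μ = 98, σ = 61.0714
z = (36 - 98)/61.0714 = -1.0152

-1.0152


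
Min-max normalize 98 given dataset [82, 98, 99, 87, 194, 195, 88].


min=82, max=195
(98-82)/(195-82) = 16/113 = 0.1416

0.1416


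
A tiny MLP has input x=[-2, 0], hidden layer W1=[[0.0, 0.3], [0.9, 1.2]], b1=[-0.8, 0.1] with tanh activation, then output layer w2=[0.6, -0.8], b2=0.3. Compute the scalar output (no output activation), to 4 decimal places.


z1[0] = (0.0)·(-2) + (0.3)·(0) - 0.8 = -0.8
z1[1] = (0.9)·(-2) + (1.2)·(0) + 0.1 = -1.7
h = tanh(z1) = [-0.664, -0.9354]
output = (0.6)·(-0.664) + (-0.8)·(-0.9354) + 0.3 = 0.6499

0.6499


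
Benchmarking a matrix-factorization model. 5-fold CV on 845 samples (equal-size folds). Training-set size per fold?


Fold size = 845/5 = 169
Training per fold = 845 - 169 = 676

676


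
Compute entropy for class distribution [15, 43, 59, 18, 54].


Probabilities: [15/189, 43/189, 59/189, 18/189, 54/189] ≈ [0.0794, 0.2275, 0.3122, 0.0952, 0.2857]
H = -((15/189)·log₂(15/189) + (43/189)·log₂(43/189) + (59/189)·log₂(59/189) + (18/189)·log₂(18/189) + (54/189)·log₂(54/189))
  = 2.1399 bits

2.1399 bits


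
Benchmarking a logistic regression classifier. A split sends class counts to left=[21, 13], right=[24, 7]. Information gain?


Parent = [45, 20], H_parent = 0.8905
H_left = 0.9597 (n=34), H_right = 0.7706 (n=31)
H_children = (34/65)·0.9597 + (31/65)·0.7706 = 0.8695
IG = 0.8905 - 0.8695 = 0.021

0.021


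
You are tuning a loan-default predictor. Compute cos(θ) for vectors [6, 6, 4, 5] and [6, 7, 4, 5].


A·B = 6·6 + 6·7 + 4·4 + 5·5 = 119
‖A‖ = √113 = 10.6301, ‖B‖ = √126 = 11.225
cos = 119/(√113·√126) = 119/√14238 = 0.9973

0.9973


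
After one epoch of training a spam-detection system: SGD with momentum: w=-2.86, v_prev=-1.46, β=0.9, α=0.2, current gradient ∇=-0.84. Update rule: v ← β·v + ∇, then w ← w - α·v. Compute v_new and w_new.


v_new = 0.9·-1.46 - 0.84 = -1.314 - 0.84 = -2.154
w_new = -2.86 - 0.2·-2.154 = -2.86 + 0.4308 = -2.4292

v_new=-2.154, w_new=-2.4292


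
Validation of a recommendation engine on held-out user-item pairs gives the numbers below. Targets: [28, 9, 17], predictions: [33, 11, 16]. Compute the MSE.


Squared errors: (28-33)²=25, (9-11)²=4, (17-16)²=1
Sum = 30
MSE = 30/3 = 10

10


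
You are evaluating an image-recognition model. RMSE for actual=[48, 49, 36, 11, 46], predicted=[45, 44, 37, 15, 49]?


MSE = 60/5 = 12
RMSE = √(60/5) = 3.4641

3.4641


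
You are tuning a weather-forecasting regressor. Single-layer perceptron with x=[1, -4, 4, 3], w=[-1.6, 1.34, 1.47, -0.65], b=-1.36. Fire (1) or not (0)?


z = (1)·(-1.6) + (-4)·(1.34) + (4)·(1.47) + (3)·(-0.65) - 1.36
  = -4.39
step(z) = 0 (z<0)

0


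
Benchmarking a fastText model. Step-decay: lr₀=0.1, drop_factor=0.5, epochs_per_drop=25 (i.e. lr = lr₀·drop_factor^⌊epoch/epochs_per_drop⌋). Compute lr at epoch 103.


n_drops = ⌊103/25⌋ = 4
lr = 0.1·0.5^4 = 0.1·0.0625 = 0.00625

0.00625


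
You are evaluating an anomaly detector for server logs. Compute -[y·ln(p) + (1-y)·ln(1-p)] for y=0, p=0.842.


BCE = -[y·ln(p) + (1-y)·ln(1-p)]
= -0 - 1·ln(1-0.842)
= -ln(0.158) = 1.8452

1.8452


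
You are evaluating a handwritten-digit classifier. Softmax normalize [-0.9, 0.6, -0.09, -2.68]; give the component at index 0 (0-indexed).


Exponentials: e^-0.9=0.4066, e^0.6=1.8221, e^-0.09=0.9139, e^-2.68=0.0686
Sum = 3.2112
Softmax = [0.1266, 0.5674, 0.2846, 0.0214]
p[0] = 0.4066/3.2112 = 0.1266

0.1266


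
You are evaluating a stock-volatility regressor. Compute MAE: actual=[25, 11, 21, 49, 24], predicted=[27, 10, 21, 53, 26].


Absolute errors: |25-27|=2, |11-10|=1, |21-21|=0, |49-53|=4, |24-26|=2
Sum = 9
MAE = 9/5 = 9/5

9/5


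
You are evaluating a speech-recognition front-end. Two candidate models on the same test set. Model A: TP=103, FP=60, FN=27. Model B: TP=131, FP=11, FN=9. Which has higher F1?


Model A: P=103/163=0.6319, R=103/130=0.7923, F1=2PR/(P+R)=2TP/(2TP+FP+FN)=206/293=0.7031
Model B: P=131/142=0.9225, R=131/140=0.9357, F1=2PR/(P+R)=2TP/(2TP+FP+FN)=262/282=0.9291
0.7031 < 0.9291 → Model B

Model B


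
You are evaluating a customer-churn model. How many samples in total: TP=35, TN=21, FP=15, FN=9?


Total = TP + TN + FP + FN
= 35 + 21 + 15 + 9
= 80
(Predicted positive: 50, predicted negative: 30)

80


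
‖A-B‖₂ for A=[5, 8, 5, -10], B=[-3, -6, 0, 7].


d = √((5+ 3)² + (8+ 6)² + (5-0)² + (-10-7)²)
  = √(64 + 196 + 25 + 289)
  = √574 = 23.9583

23.9583


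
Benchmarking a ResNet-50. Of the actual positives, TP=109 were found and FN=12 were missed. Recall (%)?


Recall = TP/(TP+FN)
= 109/(109+12)
= 109/121 = 90.08%

90.08%


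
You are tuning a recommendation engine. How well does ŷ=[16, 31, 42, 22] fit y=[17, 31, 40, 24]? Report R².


ȳ = 28
SS_res = Σ(y-ŷ)² = 9
SS_tot = Σ(y-ȳ)² = 290
R² = 1 - SS_res/SS_tot = 1 - 0.031 = 0.969

0.969


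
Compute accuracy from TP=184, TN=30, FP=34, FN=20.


Accuracy = (TP+TN)/(TP+TN+FP+FN)
= (184+30)/(268)
= 214/268 = 79.85%

79.85%


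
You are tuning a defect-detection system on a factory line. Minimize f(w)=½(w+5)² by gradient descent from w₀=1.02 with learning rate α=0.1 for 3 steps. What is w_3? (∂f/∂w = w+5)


step 1: grad = 1.02+5 = 6.02; w = 1.02 - 0.1·(6.02) = 0.418
step 2: grad = 0.418+5 = 5.418; w = 0.418 - 0.1·(5.418) = -0.1238
step 3: grad = -0.1238+5 = 4.8762; w = -0.1238 - 0.1·(4.8762) = -0.61142

-0.61142


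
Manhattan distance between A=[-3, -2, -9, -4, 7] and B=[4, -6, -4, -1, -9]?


d = |-3-4| + |-2+ 6| + |-9+ 4| + |-4+ 1| + |7+ 9|
  = 7 + 4 + 5 + 3 + 16
  = 35

35


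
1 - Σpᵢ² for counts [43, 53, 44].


Probabilities: [43/140, 53/140, 44/140] ≈ [0.3071, 0.3786, 0.3143]
Σpᵢ² = (1849 + 2809 + 1936)/140² = 6594/19600
Gini = 1 - Σpᵢ² = 1 - 6594/19600 = 0.6636

0.6636


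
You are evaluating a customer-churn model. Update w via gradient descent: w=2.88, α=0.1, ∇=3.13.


w_new = w - α·∇
= 2.88 - 0.1·3.13
= 2.88 - 0.313
= 2.567

2.567


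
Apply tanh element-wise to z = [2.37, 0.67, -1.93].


tanh(2.37) = 0.9827
tanh(0.67) = 0.585
tanh(-1.93) = -0.9587
result = [0.9827, 0.585, -0.9587]

[0.9827, 0.585, -0.9587]


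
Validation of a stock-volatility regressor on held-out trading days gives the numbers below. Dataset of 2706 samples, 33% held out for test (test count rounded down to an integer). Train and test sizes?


Test = ⌊2706·33/100⌋ = 892
Train = 2706 - 892 = 1814

Train: 1814, Test: 892


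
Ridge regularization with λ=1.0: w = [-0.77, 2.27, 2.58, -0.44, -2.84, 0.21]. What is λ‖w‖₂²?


‖w‖₂² = (-0.77)² + (2.27)² + (2.58)² + (-0.44)² + (-2.84)² + (0.21)²
     = 0.5929 + 5.1529 + 6.6564 + 0.1936 + 8.0656 + 0.0441
     = 20.7055
λ·‖w‖₂² = 1.0·20.7055 = 20.7055

20.7055


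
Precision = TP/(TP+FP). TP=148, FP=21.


Precision = TP/(TP+FP)
= 148/(148+21)
= 148/169 = 87.57%

87.57%


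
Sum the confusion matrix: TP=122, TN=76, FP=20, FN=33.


Total = TP + TN + FP + FN
= 122 + 76 + 20 + 33
= 251
(Predicted positive: 142, predicted negative: 109)

251


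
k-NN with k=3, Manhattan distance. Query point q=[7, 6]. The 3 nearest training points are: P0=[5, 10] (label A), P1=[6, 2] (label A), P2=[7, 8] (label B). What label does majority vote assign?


d(q,P0) = 6  (label A)
d(q,P1) = 5  (label A)
d(q,P2) = 2  (label B)
Votes: A=2, B=1
Majority → A

A
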